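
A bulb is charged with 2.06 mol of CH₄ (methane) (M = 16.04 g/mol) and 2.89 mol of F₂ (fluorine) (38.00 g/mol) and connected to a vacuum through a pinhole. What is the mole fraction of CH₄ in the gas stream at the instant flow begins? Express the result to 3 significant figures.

Effusion rate of each component ∝ n_i/√M_i (partial pressure × 1/√M).
Mole fraction of CH₄ in the effusate = (n_CH₄/√M_CH₄) / (n_CH₄/√M_CH₄ + n_F₂/√M_F₂)
= (2.06/√16.04) / (2.06/√16.04 + 2.89/√38.00) = 0.5144/(0.5144 + 0.4688) = 0.523.

0.523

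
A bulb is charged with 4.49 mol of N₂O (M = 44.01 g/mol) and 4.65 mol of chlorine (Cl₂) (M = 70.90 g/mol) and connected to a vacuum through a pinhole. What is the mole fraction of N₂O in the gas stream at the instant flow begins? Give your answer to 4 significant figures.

Effusion rate of each component ∝ n_i/√M_i (partial pressure × 1/√M).
Mole fraction of N₂O in the effusate = (n_N₂O/√M_N₂O) / (n_N₂O/√M_N₂O + n_Cl₂/√M_Cl₂)
= (4.49/√44.01) / (4.49/√44.01 + 4.65/√70.90) = 0.6768/(0.6768 + 0.5522) = 0.5507.

0.5507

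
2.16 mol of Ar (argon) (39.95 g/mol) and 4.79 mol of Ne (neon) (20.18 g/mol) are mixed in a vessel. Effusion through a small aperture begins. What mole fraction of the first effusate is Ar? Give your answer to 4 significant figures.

The effusion rate of species i is ∝ p_i/√M_i ∝ n_i/√M_i.
Mole fraction of Ar in the effusate = (n_Ar/√M_Ar) / (n_Ar/√M_Ar + n_Ne/√M_Ne)
= (2.16/√39.95) / (2.16/√39.95 + 4.79/√20.18) = 0.3417/(0.3417 + 1.066) = 0.2427.

0.2427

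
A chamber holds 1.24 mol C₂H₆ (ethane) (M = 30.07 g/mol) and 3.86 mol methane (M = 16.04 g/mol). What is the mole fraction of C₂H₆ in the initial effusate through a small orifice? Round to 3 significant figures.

Each component's effusion rate ∝ (its partial pressure)·(1/√M) ∝ n_i/√M_i.
x_C₂H₆(eff) = (n_C₂H₆/√M_C₂H₆) / (n_C₂H₆/√M_C₂H₆ + n_CH₄/√M_CH₄)
= (1.24/√30.07) / (1.24/√30.07 + 3.86/√16.04) = 0.2261/(0.2261 + 0.9638) = 0.190.

0.190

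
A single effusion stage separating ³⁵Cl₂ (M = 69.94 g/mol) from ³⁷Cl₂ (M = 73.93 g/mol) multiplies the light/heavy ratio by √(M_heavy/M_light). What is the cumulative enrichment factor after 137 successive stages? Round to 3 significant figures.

44.7

After 137 stages the ratio has grown by (√(73.93/69.94))^137 = (73.93/69.94)^(137/2).
= 1.05705^(137/2) = 44.7.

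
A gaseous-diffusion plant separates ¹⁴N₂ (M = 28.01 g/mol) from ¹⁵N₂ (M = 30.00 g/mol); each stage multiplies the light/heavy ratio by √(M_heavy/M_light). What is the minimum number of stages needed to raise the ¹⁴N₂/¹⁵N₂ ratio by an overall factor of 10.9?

70

With α = √(30.00/28.01) per stage, ln α = ½ ln(1.07105) = 0.03432.
Need α^N ≥ 10.9 ⇒ N ≥ ln(10.9) / ln α = 2.389 / 0.03432 = 69.61.
So at least 70 stages are needed.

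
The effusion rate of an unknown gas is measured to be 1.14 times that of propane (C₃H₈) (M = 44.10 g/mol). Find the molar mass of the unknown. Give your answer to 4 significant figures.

Since effusion rate ∝ 1/√M, rate_X/rate_C₃H₈ = √(M_C₃H₈/M_X).
1.14 = √(44.10/M_X)
M_X = 44.10 / 1.14² = 44.10 / 1.300 = 33.93 g/mol

33.93 g/mol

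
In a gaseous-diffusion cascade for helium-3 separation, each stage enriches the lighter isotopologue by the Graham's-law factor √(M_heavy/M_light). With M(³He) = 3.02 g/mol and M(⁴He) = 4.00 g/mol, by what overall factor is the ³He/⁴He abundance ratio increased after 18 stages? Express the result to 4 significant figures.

12.55

The single-stage factor is √(M_heavy/M_light), so 18 stages give [√(4.00/3.02)]^18 = (4.00/3.02)^(18/2).
= 1.32450^9 = 12.55.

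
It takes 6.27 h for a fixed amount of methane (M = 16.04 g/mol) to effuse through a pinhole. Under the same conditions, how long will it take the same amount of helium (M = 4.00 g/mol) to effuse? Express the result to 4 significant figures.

3.131 h

Using Graham's law: t_He/t_CH₄ = √(M_He/M_CH₄) = √(4.00/16.04) = √0.2494 = 0.4994.
So the time for He is 6.27 × 0.4994 = 3.131 h.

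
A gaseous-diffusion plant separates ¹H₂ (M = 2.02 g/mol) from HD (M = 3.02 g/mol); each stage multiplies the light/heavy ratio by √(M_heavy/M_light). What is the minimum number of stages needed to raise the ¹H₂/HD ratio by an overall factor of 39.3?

19

Single-stage factor α = √(3.02/2.02), so ln α = ½ ln(1.49505) = 0.2011.
Need α^N ≥ 39.3 ⇒ N ≥ ln(39.3) / ln α = 3.671 / 0.2011 = 18.26.
Minimum whole number of stages: N = 19.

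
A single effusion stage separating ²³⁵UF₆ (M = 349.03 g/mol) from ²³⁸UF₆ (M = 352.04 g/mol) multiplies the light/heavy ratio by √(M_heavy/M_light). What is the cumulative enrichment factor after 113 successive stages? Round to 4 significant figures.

Overall factor = α^113 with α = √(352.04/349.03), i.e. (352.04/349.03)^(113/2).
= 1.00862^(113/2) = 1.624.

1.624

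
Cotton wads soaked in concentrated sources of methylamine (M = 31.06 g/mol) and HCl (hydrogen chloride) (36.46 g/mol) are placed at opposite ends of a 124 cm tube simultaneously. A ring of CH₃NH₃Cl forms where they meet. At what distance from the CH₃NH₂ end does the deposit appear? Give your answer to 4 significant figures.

In equal time, each gas travels a distance ∝ its rate ∝ 1/√M, so d_CH₃NH₂/d_HCl = √(M_HCl/M_CH₃NH₂) = √(36.46/31.06) = 1.083.
With d_CH₃NH₂ + d_HCl = 124 cm, d_HCl = 124/(1 + 1.083) = 59.52 cm.
d_CH₃NH₂ = 124 − 59.52 = 64.48 cm.

64.48 cm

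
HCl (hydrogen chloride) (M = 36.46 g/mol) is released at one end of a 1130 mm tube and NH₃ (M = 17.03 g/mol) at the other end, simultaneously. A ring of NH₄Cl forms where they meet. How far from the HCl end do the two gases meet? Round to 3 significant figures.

Graham's law gives d_HCl/d_NH₃ = rate_HCl/rate_NH₃ = √(M_NH₃/M_HCl) = √(17.03/36.46) = 0.6834.
With d_HCl + d_NH₃ = 1130 mm, d_NH₃ = 1130/(1 + 0.6834) = 671.2 mm.
d_HCl = 1130 − 671.2 = 459 mm.

459 mm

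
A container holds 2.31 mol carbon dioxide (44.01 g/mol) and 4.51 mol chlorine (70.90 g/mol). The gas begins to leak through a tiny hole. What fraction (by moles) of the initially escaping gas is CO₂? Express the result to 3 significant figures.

0.394

Each component's effusion rate ∝ (its partial pressure)·(1/√M) ∝ n_i/√M_i.
So x_CO₂ in the escaping gas = (n_CO₂/√M_CO₂) / Σ(n_i/√M_i)
= (2.31/√44.01) / (2.31/√44.01 + 4.51/√70.90) = 0.3482/(0.3482 + 0.5356) = 0.394.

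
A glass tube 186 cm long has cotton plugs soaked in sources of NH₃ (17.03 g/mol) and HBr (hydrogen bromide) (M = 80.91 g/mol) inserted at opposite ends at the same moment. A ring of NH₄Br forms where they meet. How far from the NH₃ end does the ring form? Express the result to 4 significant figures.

127.5 cm

Graham's law gives d_NH₃/d_HBr = rate_NH₃/rate_HBr = √(M_HBr/M_NH₃) = √(80.91/17.03) = 2.180.
With d_NH₃ + d_HBr = 186 cm, d_HBr = 186/(1 + 2.180) = 58.50 cm.
d_NH₃ = 186 − 58.50 = 127.5 cm.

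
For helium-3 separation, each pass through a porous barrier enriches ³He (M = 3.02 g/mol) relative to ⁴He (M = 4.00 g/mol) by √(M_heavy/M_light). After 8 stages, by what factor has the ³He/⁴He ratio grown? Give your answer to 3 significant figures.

3.08

Overall factor = α^8 with α = √(4.00/3.02), i.e. (4.00/3.02)^(8/2).
= 1.32450^4 = 3.08.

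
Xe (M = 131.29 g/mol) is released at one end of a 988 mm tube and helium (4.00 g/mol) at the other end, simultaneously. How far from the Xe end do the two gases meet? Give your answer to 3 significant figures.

The fronts meet when d_Xe + d_He = L with d_Xe/d_He = √(M_He/M_Xe) (Graham's law). Here √(M_He/M_Xe) = √(4.00/131.29) = 0.1745.
With d_Xe + d_He = 988 mm, d_He = 988/(1 + 0.1745) = 841.2 mm.
d_Xe = 988 − 841.2 = 147 mm.

147 mm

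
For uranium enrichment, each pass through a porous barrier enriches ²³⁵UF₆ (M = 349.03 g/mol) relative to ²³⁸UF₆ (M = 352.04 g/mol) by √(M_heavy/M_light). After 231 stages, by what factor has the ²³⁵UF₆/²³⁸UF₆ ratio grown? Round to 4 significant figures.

2.696

Each stage multiplies the ratio by α = √(352.04/349.03), so after 231 stages the overall factor is α^231 = (352.04/349.03)^(231/2).
= 1.00862^(231/2) = 2.696.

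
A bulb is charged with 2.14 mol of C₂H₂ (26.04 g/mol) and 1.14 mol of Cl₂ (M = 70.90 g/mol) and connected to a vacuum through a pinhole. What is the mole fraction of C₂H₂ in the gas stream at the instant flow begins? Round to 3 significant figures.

0.756

Rate_i ∝ x_i/√M_i (Graham's law weighted by mole fraction), so the effusate composition follows n_i/√M_i.
x_C₂H₂(eff) = (n_C₂H₂/√M_C₂H₂) / (n_C₂H₂/√M_C₂H₂ + n_Cl₂/√M_Cl₂)
= (2.14/√26.04) / (2.14/√26.04 + 1.14/√70.90) = 0.4194/(0.4194 + 0.1354) = 0.756.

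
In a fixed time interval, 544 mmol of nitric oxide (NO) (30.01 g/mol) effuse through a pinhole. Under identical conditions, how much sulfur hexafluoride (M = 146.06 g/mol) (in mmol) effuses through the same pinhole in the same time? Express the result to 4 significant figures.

From Graham's law, rate_SF₆/rate_NO = √(M_NO/M_SF₆) = √(30.01/146.06) = √0.2055 = 0.4533.
So the amount for SF₆ is 544 × 0.4533 = 246.6 mmol.

246.6 mmol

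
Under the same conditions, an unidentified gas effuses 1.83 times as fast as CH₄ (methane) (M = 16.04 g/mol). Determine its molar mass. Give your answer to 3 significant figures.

From Graham's law, rate_X/rate_CH₄ = √(M_CH₄/M_X).
1.83 = √(16.04/M_X)
M_X = 16.04 / 1.83² = 16.04 / 3.349 = 4.79 g/mol

4.79 g/mol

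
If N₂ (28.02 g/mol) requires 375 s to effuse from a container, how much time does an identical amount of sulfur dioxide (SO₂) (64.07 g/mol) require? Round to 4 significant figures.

567.1 s

Using Graham's law: t_SO₂/t_N₂ = √(M_SO₂/M_N₂) = √(64.07/28.02) = √2.287 = 1.512.
So the time for SO₂ is 375 × 1.512 = 567.1 s.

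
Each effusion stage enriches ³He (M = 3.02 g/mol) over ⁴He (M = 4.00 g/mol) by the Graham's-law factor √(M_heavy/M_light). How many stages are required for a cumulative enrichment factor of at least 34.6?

Per stage α = (4.00/3.02)^(1/2) = 1.32450^0.5, giving ln α = 0.1405.
Need α^N ≥ 34.6 ⇒ N ≥ ln(34.6) / ln α = 3.544 / 0.1405 = 25.22.
So at least 26 stages are needed.

26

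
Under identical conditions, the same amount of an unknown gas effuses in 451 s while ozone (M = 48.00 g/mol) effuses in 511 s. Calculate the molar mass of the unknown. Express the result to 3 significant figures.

By Graham's law, t_X/t_O₃ = √(M_X/M_O₃).
451/511 = 0.8826 = √(M_X/48.00)
M_X = 48.00 × 0.8826² = 48.00 × 0.7790 = 37.4 g/mol

37.4 g/mol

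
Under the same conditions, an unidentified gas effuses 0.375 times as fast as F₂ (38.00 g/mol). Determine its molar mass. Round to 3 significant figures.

Since effusion rate ∝ 1/√M, rate_X/rate_F₂ = √(M_F₂/M_X).
0.375 = √(38.00/M_X)
M_X = 38.00 / 0.375² = 38.00 / 0.1406 = 270 g/mol

270 g/mol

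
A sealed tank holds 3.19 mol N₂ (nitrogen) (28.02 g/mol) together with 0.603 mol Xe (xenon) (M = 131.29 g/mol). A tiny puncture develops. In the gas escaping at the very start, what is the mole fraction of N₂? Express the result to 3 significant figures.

0.920

Effusion rate of each component ∝ n_i/√M_i (partial pressure × 1/√M).
Mole fraction of N₂ in the effusate = (n_N₂/√M_N₂) / (n_N₂/√M_N₂ + n_Xe/√M_Xe)
= (3.19/√28.02) / (3.19/√28.02 + 0.603/√131.29) = 0.6026/(0.6026 + 0.05263) = 0.920.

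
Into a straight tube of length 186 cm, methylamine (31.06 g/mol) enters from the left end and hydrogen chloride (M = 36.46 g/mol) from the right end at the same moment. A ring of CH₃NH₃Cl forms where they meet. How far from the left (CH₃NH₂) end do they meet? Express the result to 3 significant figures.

96.7 cm

The fronts meet when d_CH₃NH₂ + d_HCl = L with d_CH₃NH₂/d_HCl = √(M_HCl/M_CH₃NH₂) (Graham's law). Here √(M_HCl/M_CH₃NH₂) = √(36.46/31.06) = 1.083.
With d_CH₃NH₂ + d_HCl = 186 cm, d_HCl = 186/(1 + 1.083) = 89.28 cm.
d_CH₃NH₂ = 186 − 89.28 = 96.7 cm.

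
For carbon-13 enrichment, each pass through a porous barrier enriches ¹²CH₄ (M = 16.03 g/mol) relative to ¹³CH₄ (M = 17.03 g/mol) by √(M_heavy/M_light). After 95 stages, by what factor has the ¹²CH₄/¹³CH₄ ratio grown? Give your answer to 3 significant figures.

The single-stage factor is √(M_heavy/M_light), so 95 stages give [√(17.03/16.03)]^95 = (17.03/16.03)^(95/2).
= 1.06238^(95/2) = 17.7.

17.7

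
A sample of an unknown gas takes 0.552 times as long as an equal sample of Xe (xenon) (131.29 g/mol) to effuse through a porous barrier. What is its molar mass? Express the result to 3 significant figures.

40.0 g/mol

From Graham's law, t_X/t_Xe = √(M_X/M_Xe).
0.552 = √(M_X/131.29)
M_X = 131.29 × 0.552² = 131.29 × 0.3047 = 40.0 g/mol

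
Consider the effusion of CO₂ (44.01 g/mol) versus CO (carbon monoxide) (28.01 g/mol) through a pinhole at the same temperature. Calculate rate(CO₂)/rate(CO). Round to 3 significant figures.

0.798

Using Graham's law: rate_CO₂/rate_CO = √(M_CO/M_CO₂) = √(28.01/44.01) = √0.6364 = 0.798.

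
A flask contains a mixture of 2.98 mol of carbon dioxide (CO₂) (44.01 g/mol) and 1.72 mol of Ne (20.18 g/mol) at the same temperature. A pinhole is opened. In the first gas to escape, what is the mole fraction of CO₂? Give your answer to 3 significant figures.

0.540

Each component's effusion rate ∝ (its partial pressure)·(1/√M) ∝ n_i/√M_i.
So x_CO₂ in the escaping gas = (n_CO₂/√M_CO₂) / Σ(n_i/√M_i)
= (2.98/√44.01) / (2.98/√44.01 + 1.72/√20.18) = 0.4492/(0.4492 + 0.3829) = 0.540.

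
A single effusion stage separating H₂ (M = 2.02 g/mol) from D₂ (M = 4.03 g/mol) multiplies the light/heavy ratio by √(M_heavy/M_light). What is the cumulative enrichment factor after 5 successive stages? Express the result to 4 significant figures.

Overall factor = α^5 with α = √(4.03/2.02), i.e. (4.03/2.02)^(5/2).
= 1.99505^(5/2) = 5.622.

5.622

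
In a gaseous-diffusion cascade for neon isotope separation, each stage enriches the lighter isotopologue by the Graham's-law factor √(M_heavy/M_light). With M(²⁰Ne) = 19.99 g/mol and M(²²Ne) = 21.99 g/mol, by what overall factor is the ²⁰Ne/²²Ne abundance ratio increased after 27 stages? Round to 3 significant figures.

3.62

Overall factor = α^27 with α = √(21.99/19.99), i.e. (21.99/19.99)^(27/2).
= 1.10005^(27/2) = 3.62.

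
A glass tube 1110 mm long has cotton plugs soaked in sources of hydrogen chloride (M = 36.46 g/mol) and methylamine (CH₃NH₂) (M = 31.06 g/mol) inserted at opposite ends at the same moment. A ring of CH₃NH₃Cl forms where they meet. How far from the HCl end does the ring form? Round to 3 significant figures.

The fronts meet when d_HCl + d_CH₃NH₂ = L with d_HCl/d_CH₃NH₂ = √(M_CH₃NH₂/M_HCl) (Graham's law). Here √(M_CH₃NH₂/M_HCl) = √(31.06/36.46) = 0.9230.
With d_HCl + d_CH₃NH₂ = 1110 mm, d_CH₃NH₂ = 1110/(1 + 0.9230) = 577.2 mm.
d_HCl = 1110 − 577.2 = 533 mm.

533 mm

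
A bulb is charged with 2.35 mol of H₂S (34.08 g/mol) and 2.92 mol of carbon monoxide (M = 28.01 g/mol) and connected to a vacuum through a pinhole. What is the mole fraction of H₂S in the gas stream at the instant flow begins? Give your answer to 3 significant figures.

0.422

The effusion rate of species i is ∝ p_i/√M_i ∝ n_i/√M_i.
So x_H₂S in the escaping gas = (n_H₂S/√M_H₂S) / Σ(n_i/√M_i)
= (2.35/√34.08) / (2.35/√34.08 + 2.92/√28.01) = 0.4025/(0.4025 + 0.5517) = 0.422.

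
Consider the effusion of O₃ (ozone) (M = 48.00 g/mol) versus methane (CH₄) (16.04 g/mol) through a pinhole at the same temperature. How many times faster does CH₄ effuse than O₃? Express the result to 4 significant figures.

1.730

From Graham's law, rate_CH₄/rate_O₃ = √(M_O₃/M_CH₄) = √(48.00/16.04) = √2.993 = 1.730.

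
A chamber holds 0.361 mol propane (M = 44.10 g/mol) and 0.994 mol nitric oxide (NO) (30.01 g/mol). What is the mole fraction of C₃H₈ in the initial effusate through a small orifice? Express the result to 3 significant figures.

Effusion rate of each component ∝ n_i/√M_i (partial pressure × 1/√M).
So x_C₃H₈ in the escaping gas = (n_C₃H₈/√M_C₃H₈) / Σ(n_i/√M_i)
= (0.361/√44.10) / (0.361/√44.10 + 0.994/√30.01) = 0.05436/(0.05436 + 0.1814) = 0.231.

0.231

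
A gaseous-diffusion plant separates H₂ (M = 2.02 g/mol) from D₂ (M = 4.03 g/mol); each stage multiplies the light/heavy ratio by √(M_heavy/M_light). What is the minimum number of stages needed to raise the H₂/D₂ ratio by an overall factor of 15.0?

Per stage α = (4.03/2.02)^(1/2) = 1.99505^0.5, giving ln α = 0.3453.
Need α^N ≥ 15.0 ⇒ N ≥ ln(15.0) / ln α = 2.708 / 0.3453 = 7.84.
Rounding up, N = 8 stages.

8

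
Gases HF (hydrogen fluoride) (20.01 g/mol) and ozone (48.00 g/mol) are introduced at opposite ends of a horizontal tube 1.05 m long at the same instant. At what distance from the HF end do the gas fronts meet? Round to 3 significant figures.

0.638 m

Distances travelled in equal time are proportional to diffusion rates, so d_HF/d_O₃ = √(M_O₃/M_HF) = √(48.00/20.01) = 1.549.
With d_HF + d_O₃ = 1.05 m, d_O₃ = 1.05/(1 + 1.549) = 0.4120 m.
d_HF = 1.05 − 0.4120 = 0.638 m.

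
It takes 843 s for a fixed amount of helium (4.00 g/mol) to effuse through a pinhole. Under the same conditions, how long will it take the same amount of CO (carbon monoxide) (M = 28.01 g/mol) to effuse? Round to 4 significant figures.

From Graham's law, t_CO/t_He = √(M_CO/M_He) = √(28.01/4.00) = √7.003 = 2.646.
So the time for CO is 843 × 2.646 = 2231 s.

2231 s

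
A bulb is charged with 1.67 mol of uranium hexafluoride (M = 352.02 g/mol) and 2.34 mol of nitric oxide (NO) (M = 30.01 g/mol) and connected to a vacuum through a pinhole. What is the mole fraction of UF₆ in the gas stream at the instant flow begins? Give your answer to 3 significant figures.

0.172

Rate_i ∝ x_i/√M_i (Graham's law weighted by mole fraction), so the effusate composition follows n_i/√M_i.
Mole fraction of UF₆ in the effusate = (n_UF₆/√M_UF₆) / (n_UF₆/√M_UF₆ + n_NO/√M_NO)
= (1.67/√352.02) / (1.67/√352.02 + 2.34/√30.01) = 0.08901/(0.08901 + 0.4272) = 0.172.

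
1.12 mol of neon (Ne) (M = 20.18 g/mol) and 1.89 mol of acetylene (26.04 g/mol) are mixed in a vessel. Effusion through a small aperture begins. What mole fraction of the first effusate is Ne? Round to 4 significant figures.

0.4023

Each component's effusion rate ∝ (its partial pressure)·(1/√M) ∝ n_i/√M_i.
x_Ne(eff) = (n_Ne/√M_Ne) / (n_Ne/√M_Ne + n_C₂H₂/√M_C₂H₂)
= (1.12/√20.18) / (1.12/√20.18 + 1.89/√26.04) = 0.2493/(0.2493 + 0.3704) = 0.4023.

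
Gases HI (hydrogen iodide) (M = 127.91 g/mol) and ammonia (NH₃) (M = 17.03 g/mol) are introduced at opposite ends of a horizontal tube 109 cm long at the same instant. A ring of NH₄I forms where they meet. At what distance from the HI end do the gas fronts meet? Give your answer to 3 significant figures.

29.1 cm

In equal time, each gas travels a distance ∝ its rate ∝ 1/√M, so d_HI/d_NH₃ = √(M_NH₃/M_HI) = √(17.03/127.91) = 0.3649.
With d_HI + d_NH₃ = 109 cm, d_NH₃ = 109/(1 + 0.3649) = 79.86 cm.
d_HI = 109 − 79.86 = 29.1 cm.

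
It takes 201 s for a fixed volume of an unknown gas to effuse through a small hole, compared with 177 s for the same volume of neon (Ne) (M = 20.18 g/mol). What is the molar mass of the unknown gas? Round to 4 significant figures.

26.02 g/mol

By Graham's law, t_X/t_Ne = √(M_X/M_Ne).
201/177 = 1.136 = √(M_X/20.18)
M_X = 20.18 × 1.136² = 20.18 × 1.290 = 26.02 g/mol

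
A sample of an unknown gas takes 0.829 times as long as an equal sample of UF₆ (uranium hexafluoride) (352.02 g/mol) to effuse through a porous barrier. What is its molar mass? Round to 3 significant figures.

By Graham's law, t_X/t_UF₆ = √(M_X/M_UF₆).
0.829 = √(M_X/352.02)
M_X = 352.02 × 0.829² = 352.02 × 0.6872 = 242 g/mol

242 g/mol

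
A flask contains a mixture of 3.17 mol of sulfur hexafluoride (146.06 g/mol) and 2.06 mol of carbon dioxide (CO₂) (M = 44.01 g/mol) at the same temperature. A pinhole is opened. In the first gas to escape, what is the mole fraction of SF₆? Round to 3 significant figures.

The effusion rate of species i is ∝ p_i/√M_i ∝ n_i/√M_i.
Mole fraction of SF₆ in the effusate = (n_SF₆/√M_SF₆) / (n_SF₆/√M_SF₆ + n_CO₂/√M_CO₂)
= (3.17/√146.06) / (3.17/√146.06 + 2.06/√44.01) = 0.2623/(0.2623 + 0.3105) = 0.458.

0.458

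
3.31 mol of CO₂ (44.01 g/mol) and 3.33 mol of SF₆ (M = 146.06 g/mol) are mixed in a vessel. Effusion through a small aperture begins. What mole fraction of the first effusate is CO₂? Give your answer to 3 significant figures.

0.644

The effusion rate of species i is ∝ p_i/√M_i ∝ n_i/√M_i.
x_CO₂(eff) = (n_CO₂/√M_CO₂) / (n_CO₂/√M_CO₂ + n_SF₆/√M_SF₆)
= (3.31/√44.01) / (3.31/√44.01 + 3.33/√146.06) = 0.4989/(0.4989 + 0.2755) = 0.644.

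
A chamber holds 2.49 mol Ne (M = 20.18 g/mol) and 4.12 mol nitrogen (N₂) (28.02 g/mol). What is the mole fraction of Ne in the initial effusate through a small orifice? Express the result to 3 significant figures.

The effusion rate of species i is ∝ p_i/√M_i ∝ n_i/√M_i.
Mole fraction of Ne in the effusate = (n_Ne/√M_Ne) / (n_Ne/√M_Ne + n_N₂/√M_N₂)
= (2.49/√20.18) / (2.49/√20.18 + 4.12/√28.02) = 0.5543/(0.5543 + 0.7783) = 0.416.

0.416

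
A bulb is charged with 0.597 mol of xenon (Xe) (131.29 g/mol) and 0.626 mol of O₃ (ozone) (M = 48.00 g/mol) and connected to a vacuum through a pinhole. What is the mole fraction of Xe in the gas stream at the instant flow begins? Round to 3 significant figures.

Each component's effusion rate ∝ (its partial pressure)·(1/√M) ∝ n_i/√M_i.
So x_Xe in the escaping gas = (n_Xe/√M_Xe) / Σ(n_i/√M_i)
= (0.597/√131.29) / (0.597/√131.29 + 0.626/√48.00) = 0.05210/(0.05210 + 0.09036) = 0.366.

0.366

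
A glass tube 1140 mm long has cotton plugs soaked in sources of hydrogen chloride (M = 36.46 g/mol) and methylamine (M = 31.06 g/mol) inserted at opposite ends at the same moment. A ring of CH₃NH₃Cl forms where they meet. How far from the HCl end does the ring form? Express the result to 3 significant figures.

547 mm

The fronts meet when d_HCl + d_CH₃NH₂ = L with d_HCl/d_CH₃NH₂ = √(M_CH₃NH₂/M_HCl) (Graham's law). Here √(M_CH₃NH₂/M_HCl) = √(31.06/36.46) = 0.9230.
With d_HCl + d_CH₃NH₂ = 1140 mm, d_CH₃NH₂ = 1140/(1 + 0.9230) = 592.8 mm.
d_HCl = 1140 − 592.8 = 547 mm.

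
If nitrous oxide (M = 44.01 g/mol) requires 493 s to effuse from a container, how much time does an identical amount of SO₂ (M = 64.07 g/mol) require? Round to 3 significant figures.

595 s

From Graham's law, t_SO₂/t_N₂O = √(M_SO₂/M_N₂O) = √(64.07/44.01) = √1.456 = 1.207.
So the time for SO₂ is 493 × 1.207 = 595 s.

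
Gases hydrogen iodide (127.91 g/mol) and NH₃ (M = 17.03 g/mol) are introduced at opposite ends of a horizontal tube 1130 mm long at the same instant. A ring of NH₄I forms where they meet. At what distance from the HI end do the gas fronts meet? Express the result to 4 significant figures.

302.1 mm

Graham's law gives d_HI/d_NH₃ = rate_HI/rate_NH₃ = √(M_NH₃/M_HI) = √(17.03/127.91) = 0.3649.
With d_HI + d_NH₃ = 1130 mm, d_NH₃ = 1130/(1 + 0.3649) = 827.9 mm.
d_HI = 1130 − 827.9 = 302.1 mm.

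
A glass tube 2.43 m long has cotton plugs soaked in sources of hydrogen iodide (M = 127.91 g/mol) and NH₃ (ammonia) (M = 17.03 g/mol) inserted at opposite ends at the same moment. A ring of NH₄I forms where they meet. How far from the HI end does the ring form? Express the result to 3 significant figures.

The fronts meet when d_HI + d_NH₃ = L with d_HI/d_NH₃ = √(M_NH₃/M_HI) (Graham's law). Here √(M_NH₃/M_HI) = √(17.03/127.91) = 0.3649.
With d_HI + d_NH₃ = 2.43 m, d_NH₃ = 2.43/(1 + 0.3649) = 1.780 m.
d_HI = 2.43 − 1.780 = 0.650 m.

0.650 m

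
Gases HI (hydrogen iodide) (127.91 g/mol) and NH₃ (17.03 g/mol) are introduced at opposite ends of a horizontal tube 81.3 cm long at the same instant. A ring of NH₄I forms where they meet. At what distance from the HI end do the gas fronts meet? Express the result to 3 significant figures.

In equal time, each gas travels a distance ∝ its rate ∝ 1/√M, so d_HI/d_NH₃ = √(M_NH₃/M_HI) = √(17.03/127.91) = 0.3649.
With d_HI + d_NH₃ = 81.3 cm, d_NH₃ = 81.3/(1 + 0.3649) = 59.57 cm.
d_HI = 81.3 − 59.57 = 21.7 cm.

21.7 cm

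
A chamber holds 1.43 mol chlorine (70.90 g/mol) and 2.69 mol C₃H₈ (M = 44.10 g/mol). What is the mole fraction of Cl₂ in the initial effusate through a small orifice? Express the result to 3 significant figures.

0.295

The effusion rate of species i is ∝ p_i/√M_i ∝ n_i/√M_i.
So x_Cl₂ in the escaping gas = (n_Cl₂/√M_Cl₂) / Σ(n_i/√M_i)
= (1.43/√70.90) / (1.43/√70.90 + 2.69/√44.10) = 0.1698/(0.1698 + 0.4051) = 0.295.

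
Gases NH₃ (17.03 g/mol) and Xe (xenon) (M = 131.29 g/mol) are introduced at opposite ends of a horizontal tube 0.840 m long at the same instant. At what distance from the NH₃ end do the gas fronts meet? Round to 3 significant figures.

0.618 m

Graham's law gives d_NH₃/d_Xe = rate_NH₃/rate_Xe = √(M_Xe/M_NH₃) = √(131.29/17.03) = 2.777.
With d_NH₃ + d_Xe = 0.840 m, d_Xe = 0.840/(1 + 2.777) = 0.2224 m.
d_NH₃ = 0.840 − 0.2224 = 0.618 m.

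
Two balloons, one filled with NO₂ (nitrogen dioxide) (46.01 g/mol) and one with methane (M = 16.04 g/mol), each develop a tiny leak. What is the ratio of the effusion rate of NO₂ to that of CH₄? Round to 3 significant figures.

0.590

Graham's law gives rate_NO₂/rate_CH₄ = √(M_CH₄/M_NO₂) = √(16.04/46.01) = √0.3486 = 0.590.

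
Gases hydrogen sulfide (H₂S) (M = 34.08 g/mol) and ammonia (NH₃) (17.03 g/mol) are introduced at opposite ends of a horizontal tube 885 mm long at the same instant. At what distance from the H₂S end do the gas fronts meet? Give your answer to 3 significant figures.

367 mm

Distances travelled in equal time are proportional to diffusion rates, so d_H₂S/d_NH₃ = √(M_NH₃/M_H₂S) = √(17.03/34.08) = 0.7069.
With d_H₂S + d_NH₃ = 885 mm, d_NH₃ = 885/(1 + 0.7069) = 518.5 mm.
d_H₂S = 885 − 518.5 = 367 mm.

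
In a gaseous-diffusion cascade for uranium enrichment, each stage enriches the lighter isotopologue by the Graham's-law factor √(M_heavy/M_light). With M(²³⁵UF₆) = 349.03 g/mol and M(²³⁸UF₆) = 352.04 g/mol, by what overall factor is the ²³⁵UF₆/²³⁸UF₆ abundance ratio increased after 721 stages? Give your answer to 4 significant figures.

22.10

Each stage multiplies the ratio by α = √(352.04/349.03), so after 721 stages the overall factor is α^721 = (352.04/349.03)^(721/2).
= 1.00862^(721/2) = 22.10.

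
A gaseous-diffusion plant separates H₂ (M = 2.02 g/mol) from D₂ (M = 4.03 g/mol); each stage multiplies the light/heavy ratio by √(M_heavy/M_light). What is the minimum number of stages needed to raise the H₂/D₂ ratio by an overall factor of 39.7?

Per stage α = (4.03/2.02)^(1/2) = 1.99505^0.5, giving ln α = 0.3453.
Need α^N ≥ 39.7 ⇒ N ≥ ln(39.7) / ln α = 3.681 / 0.3453 = 10.66.
Minimum whole number of stages: N = 11.

11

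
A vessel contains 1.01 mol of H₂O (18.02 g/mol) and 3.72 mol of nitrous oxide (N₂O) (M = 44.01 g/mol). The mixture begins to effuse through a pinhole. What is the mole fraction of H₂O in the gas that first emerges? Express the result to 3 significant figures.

Each component's effusion rate ∝ (its partial pressure)·(1/√M) ∝ n_i/√M_i.
So x_H₂O in the escaping gas = (n_H₂O/√M_H₂O) / Σ(n_i/√M_i)
= (1.01/√18.02) / (1.01/√18.02 + 3.72/√44.01) = 0.2379/(0.2379 + 0.5607) = 0.298.

0.298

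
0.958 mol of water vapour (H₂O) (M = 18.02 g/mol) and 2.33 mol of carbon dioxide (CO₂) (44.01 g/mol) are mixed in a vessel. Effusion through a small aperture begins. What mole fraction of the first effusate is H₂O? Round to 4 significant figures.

Rate_i ∝ x_i/√M_i (Graham's law weighted by mole fraction), so the effusate composition follows n_i/√M_i.
Mole fraction of H₂O in the effusate = (n_H₂O/√M_H₂O) / (n_H₂O/√M_H₂O + n_CO₂/√M_CO₂)
= (0.958/√18.02) / (0.958/√18.02 + 2.33/√44.01) = 0.2257/(0.2257 + 0.3512) = 0.3912.

0.3912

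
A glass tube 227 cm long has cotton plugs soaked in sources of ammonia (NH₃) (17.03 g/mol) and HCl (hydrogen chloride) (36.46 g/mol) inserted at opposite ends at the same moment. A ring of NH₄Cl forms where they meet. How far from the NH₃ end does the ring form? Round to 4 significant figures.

Graham's law gives d_NH₃/d_HCl = rate_NH₃/rate_HCl = √(M_HCl/M_NH₃) = √(36.46/17.03) = 1.463.
With d_NH₃ + d_HCl = 227 cm, d_HCl = 227/(1 + 1.463) = 92.16 cm.
d_NH₃ = 227 − 92.16 = 134.8 cm.

134.8 cm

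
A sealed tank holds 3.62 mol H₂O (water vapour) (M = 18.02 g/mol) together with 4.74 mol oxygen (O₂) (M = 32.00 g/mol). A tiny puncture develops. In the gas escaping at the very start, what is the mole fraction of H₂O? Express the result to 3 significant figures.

The effusion rate of species i is ∝ p_i/√M_i ∝ n_i/√M_i.
So x_H₂O in the escaping gas = (n_H₂O/√M_H₂O) / Σ(n_i/√M_i)
= (3.62/√18.02) / (3.62/√18.02 + 4.74/√32.00) = 0.8528/(0.8528 + 0.8379) = 0.504.

0.504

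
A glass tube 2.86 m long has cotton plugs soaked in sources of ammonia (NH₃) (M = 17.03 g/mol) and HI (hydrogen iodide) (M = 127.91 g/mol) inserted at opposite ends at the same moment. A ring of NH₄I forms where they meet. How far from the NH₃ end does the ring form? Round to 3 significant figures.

In equal time, each gas travels a distance ∝ its rate ∝ 1/√M, so d_NH₃/d_HI = √(M_HI/M_NH₃) = √(127.91/17.03) = 2.741.
With d_NH₃ + d_HI = 2.86 m, d_HI = 2.86/(1 + 2.741) = 0.7646 m.
d_NH₃ = 2.86 − 0.7646 = 2.10 m.

2.10 m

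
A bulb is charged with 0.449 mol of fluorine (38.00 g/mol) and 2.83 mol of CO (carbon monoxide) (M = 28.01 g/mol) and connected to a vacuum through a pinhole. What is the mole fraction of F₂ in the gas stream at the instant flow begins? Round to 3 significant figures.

0.120

Rate_i ∝ x_i/√M_i (Graham's law weighted by mole fraction), so the effusate composition follows n_i/√M_i.
Mole fraction of F₂ in the effusate = (n_F₂/√M_F₂) / (n_F₂/√M_F₂ + n_CO/√M_CO)
= (0.449/√38.00) / (0.449/√38.00 + 2.83/√28.01) = 0.07284/(0.07284 + 0.5347) = 0.120.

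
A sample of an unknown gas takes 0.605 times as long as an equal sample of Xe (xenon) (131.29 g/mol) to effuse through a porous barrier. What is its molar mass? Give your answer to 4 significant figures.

48.06 g/mol

By Graham's law, t_X/t_Xe = √(M_X/M_Xe).
0.605 = √(M_X/131.29)
M_X = 131.29 × 0.605² = 131.29 × 0.3660 = 48.06 g/mol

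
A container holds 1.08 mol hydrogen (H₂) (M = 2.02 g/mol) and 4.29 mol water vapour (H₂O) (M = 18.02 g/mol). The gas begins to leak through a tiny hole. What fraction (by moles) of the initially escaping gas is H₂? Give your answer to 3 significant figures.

0.429

The effusion rate of species i is ∝ p_i/√M_i ∝ n_i/√M_i.
x_H₂(eff) = (n_H₂/√M_H₂) / (n_H₂/√M_H₂ + n_H₂O/√M_H₂O)
= (1.08/√2.02) / (1.08/√2.02 + 4.29/√18.02) = 0.7599/(0.7599 + 1.011) = 0.429.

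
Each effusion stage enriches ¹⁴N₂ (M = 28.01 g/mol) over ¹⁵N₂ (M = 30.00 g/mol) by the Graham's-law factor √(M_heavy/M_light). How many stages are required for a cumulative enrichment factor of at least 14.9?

Single-stage factor α = √(30.00/28.01), so ln α = ½ ln(1.07105) = 0.03432.
Need α^N ≥ 14.9 ⇒ N ≥ ln(14.9) / ln α = 2.701 / 0.03432 = 78.72.
Rounding up, N = 79 stages.

79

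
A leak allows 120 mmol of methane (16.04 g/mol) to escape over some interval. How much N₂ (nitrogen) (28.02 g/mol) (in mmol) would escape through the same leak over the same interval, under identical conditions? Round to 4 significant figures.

90.79 mmol

By Graham's law, rate_N₂/rate_CH₄ = √(M_CH₄/M_N₂) = √(16.04/28.02) = √0.5724 = 0.7566.
So the amount for N₂ is 120 × 0.7566 = 90.79 mmol.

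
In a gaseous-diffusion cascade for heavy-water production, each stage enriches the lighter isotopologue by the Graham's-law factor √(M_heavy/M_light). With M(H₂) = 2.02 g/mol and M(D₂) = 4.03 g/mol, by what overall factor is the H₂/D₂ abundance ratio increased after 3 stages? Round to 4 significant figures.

2.818

Overall factor = α^3 with α = √(4.03/2.02), i.e. (4.03/2.02)^(3/2).
= 1.99505^(3/2) = 2.818.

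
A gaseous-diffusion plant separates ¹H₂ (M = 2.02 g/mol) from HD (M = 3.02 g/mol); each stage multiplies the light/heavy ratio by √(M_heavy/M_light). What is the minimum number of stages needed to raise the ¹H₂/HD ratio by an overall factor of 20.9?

16

Single-stage factor α = √(3.02/2.02), so ln α = ½ ln(1.49505) = 0.2011.
Need α^N ≥ 20.9 ⇒ N ≥ ln(20.9) / ln α = 3.040 / 0.2011 = 15.12.
So at least 16 stages are needed.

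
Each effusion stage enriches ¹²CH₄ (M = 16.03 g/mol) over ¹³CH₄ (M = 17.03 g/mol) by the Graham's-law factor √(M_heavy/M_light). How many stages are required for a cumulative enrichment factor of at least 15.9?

With α = √(17.03/16.03) per stage, ln α = ½ ln(1.06238) = 0.03026.
Need α^N ≥ 15.9 ⇒ N ≥ ln(15.9) / ln α = 2.766 / 0.03026 = 91.43.
So at least 92 stages are needed.

92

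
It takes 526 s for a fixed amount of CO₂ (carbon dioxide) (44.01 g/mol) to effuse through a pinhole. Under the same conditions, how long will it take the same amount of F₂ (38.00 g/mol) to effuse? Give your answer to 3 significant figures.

489 s

Since effusion rate ∝ 1/√M, t_F₂/t_CO₂ = √(M_F₂/M_CO₂) = √(38.00/44.01) = √0.8634 = 0.9292.
So the time for F₂ is 526 × 0.9292 = 489 s.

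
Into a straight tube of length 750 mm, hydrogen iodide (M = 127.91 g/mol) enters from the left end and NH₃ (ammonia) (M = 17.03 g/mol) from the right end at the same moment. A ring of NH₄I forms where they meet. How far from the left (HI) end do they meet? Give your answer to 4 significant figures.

200.5 mm

In equal time, each gas travels a distance ∝ its rate ∝ 1/√M, so d_HI/d_NH₃ = √(M_NH₃/M_HI) = √(17.03/127.91) = 0.3649.
With d_HI + d_NH₃ = 750 mm, d_NH₃ = 750/(1 + 0.3649) = 549.5 mm.
d_HI = 750 − 549.5 = 200.5 mm.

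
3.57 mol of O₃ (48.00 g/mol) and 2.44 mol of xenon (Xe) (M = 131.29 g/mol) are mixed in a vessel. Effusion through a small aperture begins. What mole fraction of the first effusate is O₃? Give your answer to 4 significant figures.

The effusion rate of species i is ∝ p_i/√M_i ∝ n_i/√M_i.
x_O₃(eff) = (n_O₃/√M_O₃) / (n_O₃/√M_O₃ + n_Xe/√M_Xe)
= (3.57/√48.00) / (3.57/√48.00 + 2.44/√131.29) = 0.5153/(0.5153 + 0.2129) = 0.7076.

0.7076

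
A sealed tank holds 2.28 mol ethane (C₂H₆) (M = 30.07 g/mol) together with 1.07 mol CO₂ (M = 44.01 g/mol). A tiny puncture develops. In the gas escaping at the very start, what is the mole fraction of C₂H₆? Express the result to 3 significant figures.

Rate_i ∝ x_i/√M_i (Graham's law weighted by mole fraction), so the effusate composition follows n_i/√M_i.
Mole fraction of C₂H₆ in the effusate = (n_C₂H₆/√M_C₂H₆) / (n_C₂H₆/√M_C₂H₆ + n_CO₂/√M_CO₂)
= (2.28/√30.07) / (2.28/√30.07 + 1.07/√44.01) = 0.4158/(0.4158 + 0.1613) = 0.721.

0.721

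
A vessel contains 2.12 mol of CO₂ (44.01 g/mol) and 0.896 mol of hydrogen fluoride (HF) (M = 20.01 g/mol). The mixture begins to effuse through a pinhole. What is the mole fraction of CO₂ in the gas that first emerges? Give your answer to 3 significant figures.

0.615

Effusion rate of each component ∝ n_i/√M_i (partial pressure × 1/√M).
x_CO₂(eff) = (n_CO₂/√M_CO₂) / (n_CO₂/√M_CO₂ + n_HF/√M_HF)
= (2.12/√44.01) / (2.12/√44.01 + 0.896/√20.01) = 0.3196/(0.3196 + 0.2003) = 0.615.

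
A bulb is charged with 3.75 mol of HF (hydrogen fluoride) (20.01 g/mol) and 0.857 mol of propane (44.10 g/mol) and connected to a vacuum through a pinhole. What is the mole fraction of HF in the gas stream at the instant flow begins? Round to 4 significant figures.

0.8666

Each component's effusion rate ∝ (its partial pressure)·(1/√M) ∝ n_i/√M_i.
So x_HF in the escaping gas = (n_HF/√M_HF) / Σ(n_i/√M_i)
= (3.75/√20.01) / (3.75/√20.01 + 0.857/√44.10) = 0.8383/(0.8383 + 0.1291) = 0.8666.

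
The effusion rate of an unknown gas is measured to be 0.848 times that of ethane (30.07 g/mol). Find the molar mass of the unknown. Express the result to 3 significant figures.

From Graham's law, rate_X/rate_C₂H₆ = √(M_C₂H₆/M_X).
0.848 = √(30.07/M_X)
M_X = 30.07 / 0.848² = 30.07 / 0.7191 = 41.8 g/mol

41.8 g/mol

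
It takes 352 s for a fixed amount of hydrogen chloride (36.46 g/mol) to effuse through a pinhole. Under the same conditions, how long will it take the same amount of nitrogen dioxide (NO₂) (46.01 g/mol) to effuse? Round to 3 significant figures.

395 s

Using Graham's law: t_NO₂/t_HCl = √(M_NO₂/M_HCl) = √(46.01/36.46) = √1.262 = 1.123.
So the time for NO₂ is 352 × 1.123 = 395 s.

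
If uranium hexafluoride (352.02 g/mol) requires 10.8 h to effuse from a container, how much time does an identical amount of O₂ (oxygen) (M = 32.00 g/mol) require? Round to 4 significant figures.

3.256 h

Using Graham's law: t_O₂/t_UF₆ = √(M_O₂/M_UF₆) = √(32.00/352.02) = √0.09090 = 0.3015.
So the time for O₂ is 10.8 × 0.3015 = 3.256 h.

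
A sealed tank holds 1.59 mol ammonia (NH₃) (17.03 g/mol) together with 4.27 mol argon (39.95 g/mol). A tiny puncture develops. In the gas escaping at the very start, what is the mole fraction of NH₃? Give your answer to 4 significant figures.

The effusion rate of species i is ∝ p_i/√M_i ∝ n_i/√M_i.
x_NH₃(eff) = (n_NH₃/√M_NH₃) / (n_NH₃/√M_NH₃ + n_Ar/√M_Ar)
= (1.59/√17.03) / (1.59/√17.03 + 4.27/√39.95) = 0.3853/(0.3853 + 0.6756) = 0.3632.

0.3632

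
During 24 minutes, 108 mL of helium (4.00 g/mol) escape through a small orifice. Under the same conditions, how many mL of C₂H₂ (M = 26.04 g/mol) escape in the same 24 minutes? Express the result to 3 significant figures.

By Graham's law, rate_C₂H₂/rate_He = √(M_He/M_C₂H₂) = √(4.00/26.04) = √0.1536 = 0.3919.
So the volume for C₂H₂ is 108 × 0.3919 = 42.3 mL.

42.3 mL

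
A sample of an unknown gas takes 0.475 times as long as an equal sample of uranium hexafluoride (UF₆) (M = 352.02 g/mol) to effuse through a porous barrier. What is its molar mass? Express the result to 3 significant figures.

79.4 g/mol

By Graham's law, t_X/t_UF₆ = √(M_X/M_UF₆).
0.475 = √(M_X/352.02)
M_X = 352.02 × 0.475² = 352.02 × 0.2256 = 79.4 g/mol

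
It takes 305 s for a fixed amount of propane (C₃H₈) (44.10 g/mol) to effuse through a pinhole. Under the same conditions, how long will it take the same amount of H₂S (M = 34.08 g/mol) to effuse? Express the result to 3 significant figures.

268 s

Using Graham's law: t_H₂S/t_C₃H₈ = √(M_H₂S/M_C₃H₈) = √(34.08/44.10) = √0.7728 = 0.8791.
So the time for H₂S is 305 × 0.8791 = 268 s.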